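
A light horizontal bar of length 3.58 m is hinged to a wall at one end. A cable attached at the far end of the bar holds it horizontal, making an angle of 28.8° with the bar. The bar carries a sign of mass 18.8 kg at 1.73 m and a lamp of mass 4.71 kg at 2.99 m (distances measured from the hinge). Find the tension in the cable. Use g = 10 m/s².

About the hinge:
Sign: 18.8 × 10 = 188 N down at 1.73 m → arm 1.73 m, τ = 188 × 1.73 = 325.2 N·m clockwise.
Lamp: 4.71 × 10 = 47.1 N down at 2.99 m → arm 2.99 m, τ = 47.1 × 2.99 = 140.8 N·m clockwise.
Total clockwise load moment = 466 N·m.
The cable tension T acts at 3.58 m; only its component perpendicular to the bar, T sinθ, produces torque. sin 28.8° = 0.4818.
Setting net torque to zero: T × 3.58 × 0.4818 = 466 → T = 466 / 1.725 = 270 N.

T ≈ 270 N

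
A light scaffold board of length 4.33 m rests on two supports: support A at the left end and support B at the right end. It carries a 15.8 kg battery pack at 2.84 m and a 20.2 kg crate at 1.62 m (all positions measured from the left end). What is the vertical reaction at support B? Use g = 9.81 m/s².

Sum moments about support A (its reaction then has zero moment arm).
Battery pack: 15.8 × 9.81 = 155 N down at 2.84 m → arm 2.84 m, τ = 155 × 2.84 = 440.2 N·m clockwise.
Crate: 20.2 × 9.81 = 198.2 N down at 1.62 m → arm 1.62 m, τ = 198.2 × 1.62 = 321.1 N·m clockwise.
Net load moment about support A = 761.3 N·m clockwise.
Reaction R at support B is upward at 4.33 m, arm 4.33 m → moment R × 4.33 counterclockwise.
For rotational equilibrium, R × 4.33 = 761.3, so R = 176 N.

R_B ≈ 176 N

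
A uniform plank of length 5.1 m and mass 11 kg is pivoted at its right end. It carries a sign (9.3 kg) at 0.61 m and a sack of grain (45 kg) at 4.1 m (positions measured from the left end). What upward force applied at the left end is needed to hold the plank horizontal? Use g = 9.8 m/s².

Choose the right end as the axis so the unknown pivot reaction has zero arm there.
Beam weight: 11 × 9.8 = 107.8 N down at 2.55 m → arm 2.55 m, τ = 107.8 × 2.55 = 274.9 N·m counterclockwise.
Sign: 9.3 × 9.8 = 91.14 N down at 0.61 m → arm 4.49 m, τ = 91.14 × 4.49 = 409.2 N·m counterclockwise.
Sack of grain: 45 × 9.8 = 441 N down at 4.1 m → arm 1 m, τ = 441 × 1 = 441 N·m counterclockwise.
Net moment of the loads = 1125 N·m counterclockwise.
The upward force F acts at the left end, arm 5.1 m, giving F × 5.1 clockwise.
Balancing moments: F × 5.1 = 1125, giving F = 1125 / 5.1 = 221 N.

F ≈ 221 N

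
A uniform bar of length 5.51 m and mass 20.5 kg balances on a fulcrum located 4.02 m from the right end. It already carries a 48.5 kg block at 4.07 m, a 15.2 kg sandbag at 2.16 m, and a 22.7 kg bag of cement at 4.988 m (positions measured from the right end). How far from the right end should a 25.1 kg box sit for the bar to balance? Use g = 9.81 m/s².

x ≈ 5.21 m from the right end

Choose the fulcrum (at 4.02 m from the right end) as the axis so the support reaction has zero arm there.
Beam weight: 20.5 × 9.81 = 201.1 N down at 2.755 m → arm 1.265 m, τ = 201.1 × 1.265 = 254.4 N·m clockwise.
Block: 48.5 × 9.81 = 475.8 N down at 4.07 m → arm 0.05 m, τ = 475.8 × 0.05 = 23.79 N·m counterclockwise.
Sandbag: 15.2 × 9.81 = 149.1 N down at 2.16 m → arm 1.86 m, τ = 149.1 × 1.86 = 277.3 N·m clockwise.
Bag of cement: 22.7 × 9.81 = 222.7 N down at 4.988 m → arm 0.968 m, τ = 222.7 × 0.968 = 215.6 N·m counterclockwise.
Net moment of existing loads = 292.3 N·m clockwise.
The box weighs 25.1 × 9.81 = 246.2 N and must supply an equal counterclockwise moment, so its lever arm about the fulcrum is 292.3 / 246.2 = 1.19 m.
That puts it at 4.02 + 1.19 = 5.21 m from the right end.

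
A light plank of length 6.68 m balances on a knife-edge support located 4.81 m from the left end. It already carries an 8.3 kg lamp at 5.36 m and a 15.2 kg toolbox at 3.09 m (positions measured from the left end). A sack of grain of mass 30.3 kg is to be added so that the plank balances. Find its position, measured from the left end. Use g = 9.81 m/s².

x ≈ 5.52 m from the left end

Take moments about the knife-edge support (at 4.81 m from the left end).
Lamp: 8.3 × 9.81 = 81.42 N down at 5.36 m → arm 0.55 m, τ = 81.42 × 0.55 = 44.78 N·m clockwise.
Toolbox: 15.2 × 9.81 = 149.1 N down at 3.09 m → arm 1.72 m, τ = 149.1 × 1.72 = 256.5 N·m counterclockwise.
Net moment of existing loads = 211.7 N·m counterclockwise.
The sack of grain weighs 30.3 × 9.81 = 297.2 N and must supply an equal clockwise moment, so its lever arm about the knife-edge support is 211.7 / 297.2 = 0.712 m.
That puts it at 4.81 + 0.712 = 5.52 m from the left end.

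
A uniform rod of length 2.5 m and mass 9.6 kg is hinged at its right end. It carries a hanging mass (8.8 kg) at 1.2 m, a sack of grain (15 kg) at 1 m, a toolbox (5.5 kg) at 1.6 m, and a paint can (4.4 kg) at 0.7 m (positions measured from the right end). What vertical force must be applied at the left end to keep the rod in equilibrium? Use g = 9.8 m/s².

F ≈ 194 N

Sum moments about the right end (the unknown pivot reaction has zero arm there).
Beam weight: 9.6 × 9.8 = 94.08 N down at 1.25 m → arm 1.25 m, τ = 94.08 × 1.25 = 117.6 N·m counterclockwise.
Hanging mass: 8.8 × 9.8 = 86.24 N down at 1.2 m → arm 1.2 m, τ = 86.24 × 1.2 = 103.5 N·m counterclockwise.
Sack of grain: 15 × 9.8 = 147 N down at 1 m → arm 1 m, τ = 147 × 1 = 147 N·m counterclockwise.
Toolbox: 5.5 × 9.8 = 53.9 N down at 1.6 m → arm 1.6 m, τ = 53.9 × 1.6 = 86.24 N·m counterclockwise.
Paint can: 4.4 × 9.8 = 43.12 N down at 0.7 m → arm 0.7 m, τ = 43.12 × 0.7 = 30.18 N·m counterclockwise.
Net moment of the loads = 484.5 N·m counterclockwise.
The upward force F acts at the left end, arm 2.5 m, giving F × 2.5 clockwise.
Setting net torque to zero: F × 2.5 = 484.5 → F = 484.5 / 2.5 = 194 N.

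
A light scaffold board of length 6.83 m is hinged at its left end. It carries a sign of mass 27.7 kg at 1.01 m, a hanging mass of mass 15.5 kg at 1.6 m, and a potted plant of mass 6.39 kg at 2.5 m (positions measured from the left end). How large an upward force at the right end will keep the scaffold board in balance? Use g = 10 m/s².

Sum moments about the left end (the unknown pivot reaction has zero arm there).
Sign: 27.7 × 10 = 277 N down at 1.01 m → arm 1.01 m, τ = 277 × 1.01 = 279.8 N·m clockwise.
Hanging mass: 15.5 × 10 = 155 N down at 1.6 m → arm 1.6 m, τ = 155 × 1.6 = 248 N·m clockwise.
Potted plant: 6.39 × 10 = 63.9 N down at 2.5 m → arm 2.5 m, τ = 63.9 × 2.5 = 159.8 N·m clockwise.
Net moment of the loads = 687.6 N·m clockwise.
The upward force F acts at the right end, arm 6.83 m, giving F × 6.83 counterclockwise.
Στ = 0 ⇒ F × 6.83 = 687.6 ⇒ F = 687.6 / 6.83 = 101 N.

F ≈ 101 N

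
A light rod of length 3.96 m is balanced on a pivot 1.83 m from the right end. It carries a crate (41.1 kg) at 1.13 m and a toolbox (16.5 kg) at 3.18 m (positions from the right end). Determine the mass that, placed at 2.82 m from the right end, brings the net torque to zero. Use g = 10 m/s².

m ≈ 6.56 kg

About the pivot (at 1.83 m from the right end):
Crate: 41.1 × 10 = 411 N down at 1.13 m → arm 0.7 m, τ = 411 × 0.7 = 287.7 N·m clockwise.
Toolbox: 16.5 × 10 = 165 N down at 3.18 m → arm 1.35 m, τ = 165 × 1.35 = 222.8 N·m counterclockwise.
Net moment of known loads = 64.9 N·m clockwise.
An unknown mass m at 2.82 m has arm 0.99 m; its moment is m·g·0.99 counterclockwise.
Balancing moments: m × 10 × 0.99 = 64.9, giving m = 64.9 / (10 × 0.99) = 6.56 kg.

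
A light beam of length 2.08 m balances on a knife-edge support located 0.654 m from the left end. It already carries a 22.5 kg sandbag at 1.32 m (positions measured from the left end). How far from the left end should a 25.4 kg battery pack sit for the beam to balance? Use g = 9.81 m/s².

x ≈ 0.064 m from the left end

About the knife-edge support (at 0.654 m from the left end):
Sandbag: 22.5 × 9.81 = 220.7 N down at 1.32 m → arm 0.666 m, τ = 220.7 × 0.666 = 147 N·m clockwise.
Net moment of existing loads = 147 N·m clockwise.
The battery pack weighs 25.4 × 9.81 = 249.2 N and must supply an equal counterclockwise moment, so its lever arm about the knife-edge support is 147 / 249.2 = 0.59 m.
That puts it at 0.654 − 0.59 = 0.064 m from the left end.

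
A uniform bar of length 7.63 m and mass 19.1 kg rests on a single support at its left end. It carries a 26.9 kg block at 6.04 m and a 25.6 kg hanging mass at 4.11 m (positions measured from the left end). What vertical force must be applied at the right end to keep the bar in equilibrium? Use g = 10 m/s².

F ≈ 446 N

Take moments about the left end.
Beam weight: 19.1 × 10 = 191 N down at 3.815 m → arm 3.815 m, τ = 191 × 3.815 = 728.7 N·m clockwise.
Block: 26.9 × 10 = 269 N down at 6.04 m → arm 6.04 m, τ = 269 × 6.04 = 1625 N·m clockwise.
Hanging mass: 25.6 × 10 = 256 N down at 4.11 m → arm 4.11 m, τ = 256 × 4.11 = 1052 N·m clockwise.
Net moment of the loads = 3406 N·m clockwise.
The upward force F acts at the right end, arm 7.63 m, giving F × 7.63 counterclockwise.
For rotational equilibrium, F × 7.63 = 3406, so F = 3406 / 7.63 = 446 N.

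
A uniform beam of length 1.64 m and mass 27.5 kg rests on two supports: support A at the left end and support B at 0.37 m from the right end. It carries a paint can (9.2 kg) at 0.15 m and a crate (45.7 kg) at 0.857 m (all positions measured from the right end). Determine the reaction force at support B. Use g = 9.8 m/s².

R_B ≈ 556 N

Taking torques about support A:
Beam weight: 27.5 × 9.8 = 269.5 N down at 0.82 m → arm 0.82 m, τ = 269.5 × 0.82 = 221 N·m clockwise.
Paint can: 9.2 × 9.8 = 90.16 N down at 0.15 m → arm 1.49 m, τ = 90.16 × 1.49 = 134.3 N·m clockwise.
Crate: 45.7 × 9.8 = 447.9 N down at 0.857 m → arm 0.783 m, τ = 447.9 × 0.783 = 350.7 N·m clockwise.
Net load moment about support A = 706 N·m clockwise.
Reaction R at support B is upward at 0.37 m, arm 1.27 m → moment R × 1.27 counterclockwise.
Στ = 0 ⇒ R × 1.27 = 706 ⇒ R = 556 N.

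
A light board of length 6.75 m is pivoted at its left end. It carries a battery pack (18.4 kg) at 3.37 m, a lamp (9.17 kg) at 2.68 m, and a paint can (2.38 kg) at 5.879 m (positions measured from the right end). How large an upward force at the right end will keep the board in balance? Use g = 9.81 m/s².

Choose the left end as the axis so the unknown pivot reaction has zero arm there.
Battery pack: 18.4 × 9.81 = 180.5 N down at 3.37 m → arm 3.38 m, τ = 180.5 × 3.38 = 610.1 N·m clockwise.
Lamp: 9.17 × 9.81 = 89.96 N down at 2.68 m → arm 4.07 m, τ = 89.96 × 4.07 = 366.1 N·m clockwise.
Paint can: 2.38 × 9.81 = 23.35 N down at 5.879 m → arm 0.871 m, τ = 23.35 × 0.871 = 20.34 N·m clockwise.
Net moment of the loads = 996.5 N·m clockwise.
The upward force F acts at the right end, arm 6.75 m, giving F × 6.75 counterclockwise.
Setting net torque to zero: F × 6.75 = 996.5 → F = 996.5 / 6.75 = 148 N.

F ≈ 148 N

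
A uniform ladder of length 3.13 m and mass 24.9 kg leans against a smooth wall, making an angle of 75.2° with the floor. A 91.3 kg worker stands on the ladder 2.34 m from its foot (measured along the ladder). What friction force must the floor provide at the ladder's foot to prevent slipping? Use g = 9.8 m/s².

Choose the foot of the ladder as the axis so the floor normal and friction both act there and drop out.
Ladder weight 24.9×9.8 = 244 N acts at 1.565 m along the ladder; its horizontal arm is 1.565·cos75.2° = 0.3998 m → τ = 97.55 N·m clockwise.
Worker: 91.3×9.8 = 894.7 N at 2.34 m → arm 0.5977 m → τ = 534.8 N·m clockwise.
Wall normal N acts horizontally at the top; its moment arm is the height L sinθ = 3.13·sin75.2° = 3.026 m, counterclockwise.
For rotational equilibrium, N × 3.026 = 632.3, so N = 209 N.
ΣFx = 0: friction at the foot balances the wall's push, so f = N_wall = 209 N.

f ≈ 209 N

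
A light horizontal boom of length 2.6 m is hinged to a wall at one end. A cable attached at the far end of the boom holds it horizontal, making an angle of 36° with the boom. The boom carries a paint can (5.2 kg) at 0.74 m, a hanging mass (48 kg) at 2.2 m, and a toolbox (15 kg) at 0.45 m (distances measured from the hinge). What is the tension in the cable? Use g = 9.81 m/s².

T ≈ 746 N

Taking torques about the hinge:
Paint can: 5.2 × 9.81 = 51.01 N down at 0.74 m → arm 0.74 m, τ = 51.01 × 0.74 = 37.75 N·m clockwise.
Hanging mass: 48 × 9.81 = 470.9 N down at 2.2 m → arm 2.2 m, τ = 470.9 × 2.2 = 1036 N·m clockwise.
Toolbox: 15 × 9.81 = 147.2 N down at 0.45 m → arm 0.45 m, τ = 147.2 × 0.45 = 66.24 N·m clockwise.
Total clockwise load moment = 1140 N·m.
The cable tension T acts at 2.6 m; only its component perpendicular to the boom, T sinθ, produces torque. sin 36° = 0.5878.
Στ = 0 ⇒ T × 2.6 × 0.5878 = 1140 ⇒ T = 1140 / 1.528 = 746 N.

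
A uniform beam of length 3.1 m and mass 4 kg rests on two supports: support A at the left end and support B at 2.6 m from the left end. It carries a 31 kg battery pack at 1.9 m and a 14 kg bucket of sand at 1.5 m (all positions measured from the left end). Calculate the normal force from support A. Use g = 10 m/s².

R_A ≈ 159 N

Taking torques about support B:
Beam weight: 4 × 10 = 40 N down at 1.55 m → arm 1.05 m, τ = 40 × 1.05 = 42 N·m counterclockwise.
Battery pack: 31 × 10 = 310 N down at 1.9 m → arm 0.7 m, τ = 310 × 0.7 = 217 N·m counterclockwise.
Bucket of sand: 14 × 10 = 140 N down at 1.5 m → arm 1.1 m, τ = 140 × 1.1 = 154 N·m counterclockwise.
Net load moment about support B = 413 N·m counterclockwise.
Reaction R at support A is upward at 0 m, arm 2.6 m → moment R × 2.6 clockwise.
Balancing moments: R × 2.6 = 413, giving R = 159 N.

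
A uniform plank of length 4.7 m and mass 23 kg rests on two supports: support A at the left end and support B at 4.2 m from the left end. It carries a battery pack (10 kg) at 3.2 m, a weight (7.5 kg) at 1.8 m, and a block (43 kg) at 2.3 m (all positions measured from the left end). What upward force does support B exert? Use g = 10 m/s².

R_B ≈ 472 N

Taking torques about support A:
Beam weight: 23 × 10 = 230 N down at 2.35 m → arm 2.35 m, τ = 230 × 2.35 = 540.5 N·m clockwise.
Battery pack: 10 × 10 = 100 N down at 3.2 m → arm 3.2 m, τ = 100 × 3.2 = 320 N·m clockwise.
Weight: 7.5 × 10 = 75 N down at 1.8 m → arm 1.8 m, τ = 75 × 1.8 = 135 N·m clockwise.
Block: 43 × 10 = 430 N down at 2.3 m → arm 2.3 m, τ = 430 × 2.3 = 989 N·m clockwise.
Net load moment about support A = 1984 N·m clockwise.
Reaction R at support B is upward at 4.2 m, arm 4.2 m → moment R × 4.2 counterclockwise.
Balancing moments: R × 4.2 = 1984, giving R = 472 N.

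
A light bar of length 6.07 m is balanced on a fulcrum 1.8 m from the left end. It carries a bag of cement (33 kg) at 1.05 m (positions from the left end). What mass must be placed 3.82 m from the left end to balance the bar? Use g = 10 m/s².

Sum moments about the fulcrum (at 1.8 m from the left end) (the support reaction has zero arm there).
Bag of cement: 33 × 10 = 330 N down at 1.05 m → arm 0.75 m, τ = 330 × 0.75 = 247.5 N·m counterclockwise.
Net moment of known loads = 247.5 N·m counterclockwise.
An unknown mass m at 3.82 m has arm 2.02 m; its moment is m·g·2.02 clockwise.
Setting net torque to zero: m × 10 × 2.02 = 247.5 → m = 247.5 / (10 × 2.02) = 12.3 kg.

m ≈ 12.3 kg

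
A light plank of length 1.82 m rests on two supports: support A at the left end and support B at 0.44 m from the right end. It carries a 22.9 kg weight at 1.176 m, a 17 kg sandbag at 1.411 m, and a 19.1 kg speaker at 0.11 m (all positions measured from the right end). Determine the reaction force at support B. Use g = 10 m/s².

R_B ≈ 394 N

About support A:
Weight: 22.9 × 10 = 229 N down at 1.176 m → arm 0.644 m, τ = 229 × 0.644 = 147.5 N·m clockwise.
Sandbag: 17 × 10 = 170 N down at 1.411 m → arm 0.409 m, τ = 170 × 0.409 = 69.53 N·m clockwise.
Speaker: 19.1 × 10 = 191 N down at 0.11 m → arm 1.71 m, τ = 191 × 1.71 = 326.6 N·m clockwise.
Net load moment about support A = 543.6 N·m clockwise.
Reaction R at support B is upward at 0.44 m, arm 1.38 m → moment R × 1.38 counterclockwise.
For rotational equilibrium, R × 1.38 = 543.6, so R = 394 N.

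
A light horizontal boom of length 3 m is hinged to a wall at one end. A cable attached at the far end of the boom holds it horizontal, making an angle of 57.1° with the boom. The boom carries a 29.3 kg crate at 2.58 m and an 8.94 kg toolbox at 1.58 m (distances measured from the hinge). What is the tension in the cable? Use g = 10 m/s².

About the hinge:
Crate: 29.3 × 10 = 293 N down at 2.58 m → arm 2.58 m, τ = 293 × 2.58 = 755.9 N·m clockwise.
Toolbox: 8.94 × 10 = 89.4 N down at 1.58 m → arm 1.58 m, τ = 89.4 × 1.58 = 141.3 N·m clockwise.
Total clockwise load moment = 897.2 N·m.
The cable tension T acts at 3 m; only its component perpendicular to the boom, T sinθ, produces torque. sin 57.1° = 0.8396.
For rotational equilibrium, T × 3 × 0.8396 = 897.2, so T = 897.2 / 2.519 = 356 N.

T ≈ 356 N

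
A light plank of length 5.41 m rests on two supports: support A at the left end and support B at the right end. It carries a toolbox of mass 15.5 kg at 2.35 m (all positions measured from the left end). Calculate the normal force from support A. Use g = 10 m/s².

About support B:
Toolbox: 15.5 × 10 = 155 N down at 2.35 m → arm 3.06 m, τ = 155 × 3.06 = 474.3 N·m counterclockwise.
Net load moment about support B = 474.3 N·m counterclockwise.
Reaction R at support A is upward at 0 m, arm 5.41 m → moment R × 5.41 clockwise.
Setting net torque to zero: R × 5.41 = 474.3 → R = 87.7 N.

R_A ≈ 87.7 N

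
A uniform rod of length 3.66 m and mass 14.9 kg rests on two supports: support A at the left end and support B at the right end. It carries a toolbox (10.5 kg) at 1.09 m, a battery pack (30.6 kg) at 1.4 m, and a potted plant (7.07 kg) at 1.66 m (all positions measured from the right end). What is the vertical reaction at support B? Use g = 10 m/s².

R_B ≈ 376 N

About support A:
Beam weight: 14.9 × 10 = 149 N down at 1.83 m → arm 1.83 m, τ = 149 × 1.83 = 272.7 N·m clockwise.
Toolbox: 10.5 × 10 = 105 N down at 1.09 m → arm 2.57 m, τ = 105 × 2.57 = 269.8 N·m clockwise.
Battery pack: 30.6 × 10 = 306 N down at 1.4 m → arm 2.26 m, τ = 306 × 2.26 = 691.6 N·m clockwise.
Potted plant: 7.07 × 10 = 70.7 N down at 1.66 m → arm 2 m, τ = 70.7 × 2 = 141.4 N·m clockwise.
Net load moment about support A = 1376 N·m clockwise.
Reaction R at support B is upward at 0 m, arm 3.66 m → moment R × 3.66 counterclockwise.
Στ = 0 ⇒ R × 3.66 = 1376 ⇒ R = 376 N.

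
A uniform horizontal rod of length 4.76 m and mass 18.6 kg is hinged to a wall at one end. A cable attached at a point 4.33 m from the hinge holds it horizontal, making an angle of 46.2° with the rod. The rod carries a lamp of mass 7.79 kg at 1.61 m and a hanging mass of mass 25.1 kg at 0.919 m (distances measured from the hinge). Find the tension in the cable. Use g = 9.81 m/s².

About the hinge:
Beam weight: 18.6 × 9.81 = 182.5 N down at 2.38 m → arm 2.38 m, τ = 182.5 × 2.38 = 434.3 N·m clockwise.
Lamp: 7.79 × 9.81 = 76.42 N down at 1.61 m → arm 1.61 m, τ = 76.42 × 1.61 = 123 N·m clockwise.
Hanging mass: 25.1 × 9.81 = 246.2 N down at 0.919 m → arm 0.919 m, τ = 246.2 × 0.919 = 226.3 N·m clockwise.
Total clockwise load moment = 783.6 N·m.
The cable tension T acts at 4.33 m; only its component perpendicular to the rod, T sinθ, produces torque. sin 46.2° = 0.7218.
Setting net torque to zero: T × 4.33 × 0.7218 = 783.6 → T = 783.6 / 3.125 = 251 N.

T ≈ 251 N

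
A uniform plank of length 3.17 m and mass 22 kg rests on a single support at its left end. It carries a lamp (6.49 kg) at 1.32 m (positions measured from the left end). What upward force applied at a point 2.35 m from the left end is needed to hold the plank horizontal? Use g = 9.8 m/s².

About the left end:
Beam weight: 22 × 9.8 = 215.6 N down at 1.585 m → arm 1.585 m, τ = 215.6 × 1.585 = 341.7 N·m clockwise.
Lamp: 6.49 × 9.8 = 63.6 N down at 1.32 m → arm 1.32 m, τ = 63.6 × 1.32 = 83.95 N·m clockwise.
Net moment of the loads = 425.6 N·m clockwise.
The upward force F acts at a point 2.35 m from the left end, arm 2.35 m, giving F × 2.35 counterclockwise.
Balancing moments: F × 2.35 = 425.6, giving F = 425.6 / 2.35 = 181 N.

F ≈ 181 N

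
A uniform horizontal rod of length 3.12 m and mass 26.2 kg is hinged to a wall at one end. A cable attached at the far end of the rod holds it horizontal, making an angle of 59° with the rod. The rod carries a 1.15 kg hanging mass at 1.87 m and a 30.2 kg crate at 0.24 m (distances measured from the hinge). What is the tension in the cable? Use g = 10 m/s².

T ≈ 188 N

Take moments about the hinge.
Beam weight: 26.2 × 10 = 262 N down at 1.56 m → arm 1.56 m, τ = 262 × 1.56 = 408.7 N·m clockwise.
Hanging mass: 1.15 × 10 = 11.5 N down at 1.87 m → arm 1.87 m, τ = 11.5 × 1.87 = 21.51 N·m clockwise.
Crate: 30.2 × 10 = 302 N down at 0.24 m → arm 0.24 m, τ = 302 × 0.24 = 72.48 N·m clockwise.
Total clockwise load moment = 502.7 N·m.
The cable tension T acts at 3.12 m; only its component perpendicular to the rod, T sinθ, produces torque. sin 59° = 0.8572.
Στ = 0 ⇒ T × 3.12 × 0.8572 = 502.7 ⇒ T = 502.7 / 2.674 = 188 N.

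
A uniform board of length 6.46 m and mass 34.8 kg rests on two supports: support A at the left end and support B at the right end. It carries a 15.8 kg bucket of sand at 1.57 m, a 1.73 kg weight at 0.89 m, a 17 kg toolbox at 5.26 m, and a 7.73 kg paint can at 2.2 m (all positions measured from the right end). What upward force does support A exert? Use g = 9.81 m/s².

Sum moments about support B (its reaction then has zero moment arm).
Beam weight: 34.8 × 9.81 = 341.4 N down at 3.23 m → arm 3.23 m, τ = 341.4 × 3.23 = 1103 N·m counterclockwise.
Bucket of sand: 15.8 × 9.81 = 155 N down at 1.57 m → arm 1.57 m, τ = 155 × 1.57 = 243.4 N·m counterclockwise.
Weight: 1.73 × 9.81 = 16.97 N down at 0.89 m → arm 0.89 m, τ = 16.97 × 0.89 = 15.1 N·m counterclockwise.
Toolbox: 17 × 9.81 = 166.8 N down at 5.26 m → arm 5.26 m, τ = 166.8 × 5.26 = 877.4 N·m counterclockwise.
Paint can: 7.73 × 9.81 = 75.83 N down at 2.2 m → arm 2.2 m, τ = 75.83 × 2.2 = 166.8 N·m counterclockwise.
Net load moment about support B = 2406 N·m counterclockwise.
Reaction R at support A is upward at 6.46 m, arm 6.46 m → moment R × 6.46 clockwise.
Balancing moments: R × 6.46 = 2406, giving R = 372 N.

R_A ≈ 372 N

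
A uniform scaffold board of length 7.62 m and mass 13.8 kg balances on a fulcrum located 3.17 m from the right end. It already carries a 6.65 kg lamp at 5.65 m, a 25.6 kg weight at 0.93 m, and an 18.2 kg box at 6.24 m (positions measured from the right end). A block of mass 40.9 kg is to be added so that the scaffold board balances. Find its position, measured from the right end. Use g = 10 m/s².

x ≈ 2.59 m from the right end

About the fulcrum (at 3.17 m from the right end):
Beam weight: 13.8 × 10 = 138 N down at 3.81 m → arm 0.64 m, τ = 138 × 0.64 = 88.32 N·m counterclockwise.
Lamp: 6.65 × 10 = 66.5 N down at 5.65 m → arm 2.48 m, τ = 66.5 × 2.48 = 164.9 N·m counterclockwise.
Weight: 25.6 × 10 = 256 N down at 0.93 m → arm 2.24 m, τ = 256 × 2.24 = 573.4 N·m clockwise.
Box: 18.2 × 10 = 182 N down at 6.24 m → arm 3.07 m, τ = 182 × 3.07 = 558.7 N·m counterclockwise.
Net moment of existing loads = 238.5 N·m counterclockwise.
The block weighs 40.9 × 10 = 409 N and must supply an equal clockwise moment, so its lever arm about the fulcrum is 238.5 / 409 = 0.583 m.
That puts it at 3.17 − 0.583 = 2.59 m from the right end.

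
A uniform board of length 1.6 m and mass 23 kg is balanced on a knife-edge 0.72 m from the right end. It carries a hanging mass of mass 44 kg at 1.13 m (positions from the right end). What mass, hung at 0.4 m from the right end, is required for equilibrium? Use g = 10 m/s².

m ≈ 62.1 kg

Take moments about the knife-edge (at 0.72 m from the right end).
Beam weight: 23 × 10 = 230 N down at 0.8 m → arm 0.08 m, τ = 230 × 0.08 = 18.4 N·m counterclockwise.
Hanging mass: 44 × 10 = 440 N down at 1.13 m → arm 0.41 m, τ = 440 × 0.41 = 180.4 N·m counterclockwise.
Net moment of known loads = 198.8 N·m counterclockwise.
An unknown mass m at 0.4 m has arm 0.32 m; its moment is m·g·0.32 clockwise.
Setting net torque to zero: m × 10 × 0.32 = 198.8 → m = 198.8 / (10 × 0.32) = 62.1 kg.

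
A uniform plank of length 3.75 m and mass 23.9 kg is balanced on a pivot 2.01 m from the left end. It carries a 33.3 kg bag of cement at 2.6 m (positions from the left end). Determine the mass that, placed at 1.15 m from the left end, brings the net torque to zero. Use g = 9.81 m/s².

About the pivot (at 2.01 m from the left end):
Beam weight: 23.9 × 9.81 = 234.5 N down at 1.875 m → arm 0.135 m, τ = 234.5 × 0.135 = 31.66 N·m counterclockwise.
Bag of cement: 33.3 × 9.81 = 326.7 N down at 2.6 m → arm 0.59 m, τ = 326.7 × 0.59 = 192.8 N·m clockwise.
Net moment of known loads = 161.1 N·m clockwise.
An unknown mass m at 1.15 m has arm 0.86 m; its moment is m·g·0.86 counterclockwise.
Στ = 0 ⇒ m × 9.81 × 0.86 = 161.1 ⇒ m = 161.1 / (9.81 × 0.86) = 19.1 kg.

m ≈ 19.1 kg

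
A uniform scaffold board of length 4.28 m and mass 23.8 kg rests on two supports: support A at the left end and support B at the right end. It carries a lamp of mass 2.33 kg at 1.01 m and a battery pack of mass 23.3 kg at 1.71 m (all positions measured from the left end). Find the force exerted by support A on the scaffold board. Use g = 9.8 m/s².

Taking torques about support B:
Beam weight: 23.8 × 9.8 = 233.2 N down at 2.14 m → arm 2.14 m, τ = 233.2 × 2.14 = 499 N·m counterclockwise.
Lamp: 2.33 × 9.8 = 22.83 N down at 1.01 m → arm 3.27 m, τ = 22.83 × 3.27 = 74.65 N·m counterclockwise.
Battery pack: 23.3 × 9.8 = 228.3 N down at 1.71 m → arm 2.57 m, τ = 228.3 × 2.57 = 586.7 N·m counterclockwise.
Net load moment about support B = 1160 N·m counterclockwise.
Reaction R at support A is upward at 0 m, arm 4.28 m → moment R × 4.28 clockwise.
Setting net torque to zero: R × 4.28 = 1160 → R = 271 N.

R_A ≈ 271 N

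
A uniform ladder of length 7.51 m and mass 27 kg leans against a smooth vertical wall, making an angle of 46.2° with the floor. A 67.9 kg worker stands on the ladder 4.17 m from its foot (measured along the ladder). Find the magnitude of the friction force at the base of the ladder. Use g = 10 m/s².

f ≈ 491 N

Sum moments about the foot of the ladder (the floor normal and friction both act there and drop out).
Ladder weight 27×10 = 270 N acts at 3.755 m along the ladder; its horizontal arm is 3.755·cos46.2° = 2.599 m → τ = 701.7 N·m clockwise.
Worker: 67.9×10 = 679 N at 4.17 m → arm 2.886 m → τ = 1960 N·m clockwise.
Wall normal N acts horizontally at the top; its moment arm is the height L sinθ = 7.51·sin46.2° = 5.42 m, counterclockwise.
Στ = 0 ⇒ N × 5.42 = 2662 ⇒ N = 491 N.
ΣFx = 0: friction at the foot balances the wall's push, so f = N_wall = 491 N.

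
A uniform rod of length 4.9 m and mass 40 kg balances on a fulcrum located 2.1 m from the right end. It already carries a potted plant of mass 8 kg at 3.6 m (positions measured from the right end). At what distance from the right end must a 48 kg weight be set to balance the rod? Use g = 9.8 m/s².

x ≈ 1.56 m from the right end

Sum moments about the fulcrum (at 2.1 m from the right end) (the support reaction has zero arm there).
Beam weight: 40 × 9.8 = 392 N down at 2.45 m → arm 0.35 m, τ = 392 × 0.35 = 137.2 N·m counterclockwise.
Potted plant: 8 × 9.8 = 78.4 N down at 3.6 m → arm 1.5 m, τ = 78.4 × 1.5 = 117.6 N·m counterclockwise.
Net moment of existing loads = 254.8 N·m counterclockwise.
The weight weighs 48 × 9.8 = 470.4 N and must supply an equal clockwise moment, so its lever arm about the fulcrum is 254.8 / 470.4 = 0.542 m.
That puts it at 2.1 − 0.542 = 1.56 m from the right end.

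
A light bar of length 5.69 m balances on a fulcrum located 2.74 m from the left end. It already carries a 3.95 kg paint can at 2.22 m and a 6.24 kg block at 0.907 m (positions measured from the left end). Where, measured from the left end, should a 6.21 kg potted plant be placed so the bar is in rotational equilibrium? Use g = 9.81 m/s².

Take moments about the fulcrum (at 2.74 m from the left end).
Paint can: 3.95 × 9.81 = 38.75 N down at 2.22 m → arm 0.52 m, τ = 38.75 × 0.52 = 20.15 N·m counterclockwise.
Block: 6.24 × 9.81 = 61.21 N down at 0.907 m → arm 1.833 m, τ = 61.21 × 1.833 = 112.2 N·m counterclockwise.
Net moment of existing loads = 132.3 N·m counterclockwise.
The potted plant weighs 6.21 × 9.81 = 60.92 N and must supply an equal clockwise moment, so its lever arm about the fulcrum is 132.3 / 60.92 = 2.17 m.
That puts it at 2.74 + 2.17 = 4.91 m from the left end.

x ≈ 4.91 m from the left end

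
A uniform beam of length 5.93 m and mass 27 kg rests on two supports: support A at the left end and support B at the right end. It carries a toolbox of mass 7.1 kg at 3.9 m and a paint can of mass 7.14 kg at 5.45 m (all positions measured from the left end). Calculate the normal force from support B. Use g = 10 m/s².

Choose support A as the axis so its reaction then has zero moment arm.
Beam weight: 27 × 10 = 270 N down at 2.965 m → arm 2.965 m, τ = 270 × 2.965 = 800.5 N·m clockwise.
Toolbox: 7.1 × 10 = 71 N down at 3.9 m → arm 3.9 m, τ = 71 × 3.9 = 276.9 N·m clockwise.
Paint can: 7.14 × 10 = 71.4 N down at 5.45 m → arm 5.45 m, τ = 71.4 × 5.45 = 389.1 N·m clockwise.
Net load moment about support A = 1466 N·m clockwise.
Reaction R at support B is upward at 5.93 m, arm 5.93 m → moment R × 5.93 counterclockwise.
For rotational equilibrium, R × 5.93 = 1466, so R = 247 N.

R_B ≈ 247 N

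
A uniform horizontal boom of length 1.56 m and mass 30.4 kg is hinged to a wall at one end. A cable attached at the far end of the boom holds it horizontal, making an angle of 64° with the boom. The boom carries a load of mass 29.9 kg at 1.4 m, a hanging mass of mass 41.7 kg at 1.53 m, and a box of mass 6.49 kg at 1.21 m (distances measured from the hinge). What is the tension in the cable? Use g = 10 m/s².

T ≈ 979 N

About the hinge:
Beam weight: 30.4 × 10 = 304 N down at 0.78 m → arm 0.78 m, τ = 304 × 0.78 = 237.1 N·m clockwise.
Load: 29.9 × 10 = 299 N down at 1.4 m → arm 1.4 m, τ = 299 × 1.4 = 418.6 N·m clockwise.
Hanging mass: 41.7 × 10 = 417 N down at 1.53 m → arm 1.53 m, τ = 417 × 1.53 = 638 N·m clockwise.
Box: 6.49 × 10 = 64.9 N down at 1.21 m → arm 1.21 m, τ = 64.9 × 1.21 = 78.53 N·m clockwise.
Total clockwise load moment = 1372 N·m.
The cable tension T acts at 1.56 m; only its component perpendicular to the boom, T sinθ, produces torque. sin 64° = 0.8988.
For rotational equilibrium, T × 1.56 × 0.8988 = 1372, so T = 1372 / 1.402 = 979 N.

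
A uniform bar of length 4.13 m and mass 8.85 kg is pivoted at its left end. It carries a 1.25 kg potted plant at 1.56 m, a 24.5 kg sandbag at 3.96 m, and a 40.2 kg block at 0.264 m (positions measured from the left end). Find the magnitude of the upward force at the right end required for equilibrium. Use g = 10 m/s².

F ≈ 310 N

Choose the left end as the axis so the unknown pivot reaction has zero arm there.
Beam weight: 8.85 × 10 = 88.5 N down at 2.065 m → arm 2.065 m, τ = 88.5 × 2.065 = 182.8 N·m clockwise.
Potted plant: 1.25 × 10 = 12.5 N down at 1.56 m → arm 1.56 m, τ = 12.5 × 1.56 = 19.5 N·m clockwise.
Sandbag: 24.5 × 10 = 245 N down at 3.96 m → arm 3.96 m, τ = 245 × 3.96 = 970.2 N·m clockwise.
Block: 40.2 × 10 = 402 N down at 0.264 m → arm 0.264 m, τ = 402 × 0.264 = 106.1 N·m clockwise.
Net moment of the loads = 1279 N·m clockwise.
The upward force F acts at the right end, arm 4.13 m, giving F × 4.13 counterclockwise.
Balancing moments: F × 4.13 = 1279, giving F = 1279 / 4.13 = 310 N.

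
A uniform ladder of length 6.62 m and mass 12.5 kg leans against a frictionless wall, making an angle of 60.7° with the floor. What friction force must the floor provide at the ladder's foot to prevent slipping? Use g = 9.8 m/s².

f ≈ 34.4 N

Choose the foot of the ladder as the axis so the floor normal and friction both act there and drop out.
Ladder weight 12.5×9.8 = 122.5 N acts at 3.31 m along the ladder; its horizontal arm is 3.31·cos60.7° = 1.62 m → τ = 198.5 N·m clockwise.
Wall normal N acts horizontally at the top; its moment arm is the height L sinθ = 6.62·sin60.7° = 5.773 m, counterclockwise.
Στ = 0 ⇒ N × 5.773 = 198.5 ⇒ N = 34.4 N.
ΣFx = 0: friction at the foot balances the wall's push, so f = N_wall = 34.4 N.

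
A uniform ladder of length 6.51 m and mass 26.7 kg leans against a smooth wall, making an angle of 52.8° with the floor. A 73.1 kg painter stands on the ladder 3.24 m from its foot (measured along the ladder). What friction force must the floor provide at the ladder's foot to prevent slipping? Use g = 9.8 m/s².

Taking torques about the foot of the ladder:
Ladder weight 26.7×9.8 = 261.7 N acts at 3.255 m along the ladder; its horizontal arm is 3.255·cos52.8° = 1.968 m → τ = 515 N·m clockwise.
Painter: 73.1×9.8 = 716.4 N at 3.24 m → arm 1.959 m → τ = 1403 N·m clockwise.
Wall normal N acts horizontally at the top; its moment arm is the height L sinθ = 6.51·sin52.8° = 5.185 m, counterclockwise.
Στ = 0 ⇒ N × 5.185 = 1918 ⇒ N = 370 N.
ΣFx = 0: friction at the foot balances the wall's push, so f = N_wall = 370 N.

f ≈ 370 N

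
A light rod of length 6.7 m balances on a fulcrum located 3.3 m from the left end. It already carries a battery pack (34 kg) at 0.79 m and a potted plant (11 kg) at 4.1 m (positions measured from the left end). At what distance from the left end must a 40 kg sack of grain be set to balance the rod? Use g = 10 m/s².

About the fulcrum (at 3.3 m from the left end):
Battery pack: 34 × 10 = 340 N down at 0.79 m → arm 2.51 m, τ = 340 × 2.51 = 853.4 N·m counterclockwise.
Potted plant: 11 × 10 = 110 N down at 4.1 m → arm 0.8 m, τ = 110 × 0.8 = 88 N·m clockwise.
Net moment of existing loads = 765.4 N·m counterclockwise.
The sack of grain weighs 40 × 10 = 400 N and must supply an equal clockwise moment, so its lever arm about the fulcrum is 765.4 / 400 = 1.91 m.
That puts it at 3.3 + 1.91 = 5.21 m from the left end.

x ≈ 5.21 m from the left end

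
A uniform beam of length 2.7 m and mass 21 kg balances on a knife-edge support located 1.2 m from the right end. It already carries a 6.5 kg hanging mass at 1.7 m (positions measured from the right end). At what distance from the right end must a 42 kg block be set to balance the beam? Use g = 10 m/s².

x ≈ 1.05 m from the right end

Take moments about the knife-edge support (at 1.2 m from the right end).
Beam weight: 21 × 10 = 210 N down at 1.35 m → arm 0.15 m, τ = 210 × 0.15 = 31.5 N·m counterclockwise.
Hanging mass: 6.5 × 10 = 65 N down at 1.7 m → arm 0.5 m, τ = 65 × 0.5 = 32.5 N·m counterclockwise.
Net moment of existing loads = 64 N·m counterclockwise.
The block weighs 42 × 10 = 420 N and must supply an equal clockwise moment, so its lever arm about the knife-edge support is 64 / 420 = 0.152 m.
That puts it at 1.2 − 0.152 = 1.05 m from the right end.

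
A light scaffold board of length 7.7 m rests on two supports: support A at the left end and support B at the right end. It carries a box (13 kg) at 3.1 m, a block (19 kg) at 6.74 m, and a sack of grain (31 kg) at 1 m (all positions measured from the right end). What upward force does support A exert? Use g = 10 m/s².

Taking torques about support B:
Box: 13 × 10 = 130 N down at 3.1 m → arm 3.1 m, τ = 130 × 3.1 = 403 N·m counterclockwise.
Block: 19 × 10 = 190 N down at 6.74 m → arm 6.74 m, τ = 190 × 6.74 = 1281 N·m counterclockwise.
Sack of grain: 31 × 10 = 310 N down at 1 m → arm 1 m, τ = 310 × 1 = 310 N·m counterclockwise.
Net load moment about support B = 1994 N·m counterclockwise.
Reaction R at support A is upward at 7.7 m, arm 7.7 m → moment R × 7.7 clockwise.
For rotational equilibrium, R × 7.7 = 1994, so R = 259 N.

R_A ≈ 259 N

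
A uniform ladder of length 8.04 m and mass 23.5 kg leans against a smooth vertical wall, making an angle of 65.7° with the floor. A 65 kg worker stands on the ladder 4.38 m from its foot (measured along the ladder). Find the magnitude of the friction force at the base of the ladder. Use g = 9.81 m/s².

Choose the foot of the ladder as the axis so the floor normal and friction both act there and drop out.
Ladder weight 23.5×9.81 = 230.5 N acts at 4.02 m along the ladder; its horizontal arm is 4.02·cos65.7° = 1.654 m → τ = 381.2 N·m clockwise.
Worker: 65×9.81 = 637.6 N at 4.38 m → arm 1.802 m → τ = 1149 N·m clockwise.
Wall normal N acts horizontally at the top; its moment arm is the height L sinθ = 8.04·sin65.7° = 7.328 m, counterclockwise.
Balancing moments: N × 7.328 = 1530, giving N = 209 N.
ΣFx = 0: friction at the foot balances the wall's push, so f = N_wall = 209 N.

f ≈ 209 N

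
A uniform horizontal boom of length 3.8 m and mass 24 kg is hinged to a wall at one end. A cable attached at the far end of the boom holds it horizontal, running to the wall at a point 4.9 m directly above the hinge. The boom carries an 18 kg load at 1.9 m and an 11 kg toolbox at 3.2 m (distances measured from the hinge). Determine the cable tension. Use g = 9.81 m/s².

T ≈ 376 N

Take moments about the hinge.
Beam weight: 24 × 9.81 = 235.4 N down at 1.9 m → arm 1.9 m, τ = 235.4 × 1.9 = 447.3 N·m clockwise.
Load: 18 × 9.81 = 176.6 N down at 1.9 m → arm 1.9 m, τ = 176.6 × 1.9 = 335.5 N·m clockwise.
Toolbox: 11 × 9.81 = 107.9 N down at 3.2 m → arm 3.2 m, τ = 107.9 × 3.2 = 345.3 N·m clockwise.
Total clockwise load moment = 1128 N·m.
The cable tension T acts at 3.8 m; only its component perpendicular to the boom, T sinθ, produces torque. sinθ = h/√(h²+d²) = 4.9/√(4.9²+3.8²) = 0.7902.
Στ = 0 ⇒ T × 3.8 × 0.7902 = 1128 ⇒ T = 1128 / 3.003 = 376 N.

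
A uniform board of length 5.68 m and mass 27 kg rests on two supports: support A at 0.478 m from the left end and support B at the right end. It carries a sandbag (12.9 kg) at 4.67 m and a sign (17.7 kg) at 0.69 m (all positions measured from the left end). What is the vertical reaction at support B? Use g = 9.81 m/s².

R_B ≈ 229 N

Choose support A as the axis so its reaction then has zero moment arm.
Beam weight: 27 × 9.81 = 264.9 N down at 2.84 m → arm 2.362 m, τ = 264.9 × 2.362 = 625.7 N·m clockwise.
Sandbag: 12.9 × 9.81 = 126.5 N down at 4.67 m → arm 4.192 m, τ = 126.5 × 4.192 = 530.3 N·m clockwise.
Sign: 17.7 × 9.81 = 173.6 N down at 0.69 m → arm 0.212 m, τ = 173.6 × 0.212 = 36.8 N·m clockwise.
Net load moment about support A = 1193 N·m clockwise.
Reaction R at support B is upward at 5.68 m, arm 5.202 m → moment R × 5.202 counterclockwise.
Setting net torque to zero: R × 5.202 = 1193 → R = 229 N.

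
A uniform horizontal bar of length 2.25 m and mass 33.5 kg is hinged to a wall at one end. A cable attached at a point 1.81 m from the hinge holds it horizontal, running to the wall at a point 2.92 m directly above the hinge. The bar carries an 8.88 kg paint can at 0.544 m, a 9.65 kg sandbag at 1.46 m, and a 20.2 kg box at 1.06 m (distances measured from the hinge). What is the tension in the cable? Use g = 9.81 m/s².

T ≈ 498 N

Take moments about the hinge.
Beam weight: 33.5 × 9.81 = 328.6 N down at 1.125 m → arm 1.125 m, τ = 328.6 × 1.125 = 369.7 N·m clockwise.
Paint can: 8.88 × 9.81 = 87.11 N down at 0.544 m → arm 0.544 m, τ = 87.11 × 0.544 = 47.39 N·m clockwise.
Sandbag: 9.65 × 9.81 = 94.67 N down at 1.46 m → arm 1.46 m, τ = 94.67 × 1.46 = 138.2 N·m clockwise.
Box: 20.2 × 9.81 = 198.2 N down at 1.06 m → arm 1.06 m, τ = 198.2 × 1.06 = 210.1 N·m clockwise.
Total clockwise load moment = 765.4 N·m.
The cable tension T acts at 1.81 m; only its component perpendicular to the bar, T sinθ, produces torque. sinθ = h/√(h²+d²) = 2.92/√(2.92²+1.81²) = 0.85.
Setting net torque to zero: T × 1.81 × 0.85 = 765.4 → T = 765.4 / 1.538 = 498 N.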